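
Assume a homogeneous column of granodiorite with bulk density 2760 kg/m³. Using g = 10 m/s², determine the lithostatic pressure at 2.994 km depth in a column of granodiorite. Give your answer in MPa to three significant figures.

82.6 MPa

granodiorite: 2760 kg/m³ × 10 m/s² × 2994 m = 8.263×10^7 Pa = 82.63 MPa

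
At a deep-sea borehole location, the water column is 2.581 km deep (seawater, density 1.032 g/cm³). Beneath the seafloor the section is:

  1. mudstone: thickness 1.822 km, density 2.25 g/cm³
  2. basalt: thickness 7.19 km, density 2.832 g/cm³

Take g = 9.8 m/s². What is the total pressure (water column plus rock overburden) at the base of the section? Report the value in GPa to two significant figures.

0.27 GPa

seawater: 1032 kg/m³ × 9.8 m/s² × 2581 m = 2.610×10^7 Pa = 0.02610 GPa
mudstone: 2250 kg/m³ × 9.8 m/s² × 1822 m = 4.018×10^7 Pa = 0.04018 GPa
basalt: 2832 kg/m³ × 9.8 m/s² × 7190 m = 1.995×10^8 Pa = 0.1995 GPa
Total = 0.02610 + 0.04018 + 0.1995 = 0.26583 GPa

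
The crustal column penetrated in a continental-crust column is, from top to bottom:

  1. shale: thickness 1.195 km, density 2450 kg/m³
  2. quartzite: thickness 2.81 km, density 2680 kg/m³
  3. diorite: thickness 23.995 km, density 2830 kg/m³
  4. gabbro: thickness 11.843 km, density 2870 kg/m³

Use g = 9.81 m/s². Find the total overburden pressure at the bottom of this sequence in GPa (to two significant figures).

1.1 GPa

shale: 2450 kg/m³ × 9.81 m/s² × 1195 m = 2.872×10^7 Pa = 0.02872 GPa
quartzite: 2680 kg/m³ × 9.81 m/s² × 2810 m = 7.388×10^7 Pa = 0.07388 GPa
diorite: 2830 kg/m³ × 9.81 m/s² × 23995 m = 6.662×10^8 Pa = 0.6662 GPa
gabbro: 2870 kg/m³ × 9.81 m/s² × 11843 m = 3.334×10^8 Pa = 0.3334 GPa
Total = 0.02872 + 0.07388 + 0.6662 + 0.3334 = 1.1022 GPa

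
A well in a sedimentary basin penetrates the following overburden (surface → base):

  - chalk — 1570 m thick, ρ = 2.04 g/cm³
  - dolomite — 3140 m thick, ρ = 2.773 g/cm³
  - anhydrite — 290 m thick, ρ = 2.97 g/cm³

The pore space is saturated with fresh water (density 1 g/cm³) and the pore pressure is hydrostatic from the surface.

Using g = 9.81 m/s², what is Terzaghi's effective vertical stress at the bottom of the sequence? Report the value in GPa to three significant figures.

Overburden (lithostatic) stress σ_v:
chalk: 2040 kg/m³ × 9.81 m/s² × 1570 m = 3.142×10^7 Pa = 31.42 MPa
dolomite: 2773 kg/m³ × 9.81 m/s² × 3140 m = 8.542×10^7 Pa = 85.42 MPa
anhydrite: 2970 kg/m³ × 9.81 m/s² × 290 m = 8.449×10^6 Pa = 8.449 MPa
Total = 31.42 + 85.42 + 8.449 = 125.29 MPa
Pore pressure P_p = 1000 kg/m³ × 9.81 m/s² × 5000 m = 4.905×10^7 Pa = 49.05 MPa
Effective stress σ' = σ_v − P_p = 125.3 − 49.05 = 76.237 MPa = 0.076237 GPa

0.0762 GPa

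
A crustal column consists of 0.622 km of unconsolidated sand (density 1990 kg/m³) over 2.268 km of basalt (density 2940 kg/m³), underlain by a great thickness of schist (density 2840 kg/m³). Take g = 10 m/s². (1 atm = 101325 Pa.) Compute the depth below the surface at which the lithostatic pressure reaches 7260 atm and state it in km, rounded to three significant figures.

26.0 km

Pressure at base of upper layers: 1990×10×622 + 2940×10×2268 = 7.906×10^7 Pa = 780.2 atm
Remaining pressure to be supplied by schist: 7.356×10^8 − 7.906×10^7 = 6.566×10^8 Pa
Additional depth in schist = 6.566×10^8 Pa / (2840 kg/m³ × 10 m/s²) = 23118 m
Total depth = 2890 m + 23118 m = 26008 m
= 26.008 km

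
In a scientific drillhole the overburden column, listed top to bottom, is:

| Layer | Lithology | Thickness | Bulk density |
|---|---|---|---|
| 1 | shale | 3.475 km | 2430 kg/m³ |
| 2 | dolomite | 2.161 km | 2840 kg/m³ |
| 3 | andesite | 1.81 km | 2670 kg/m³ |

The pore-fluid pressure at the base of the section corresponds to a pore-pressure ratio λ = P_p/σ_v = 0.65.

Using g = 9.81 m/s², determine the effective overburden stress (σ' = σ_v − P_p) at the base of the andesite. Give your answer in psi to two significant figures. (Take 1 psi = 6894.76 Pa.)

9700 psi

Overburden (lithostatic) stress σ_v:
shale: 2430 kg/m³ × 9.81 m/s² × 3475 m = 8.284×10^7 Pa = 82.84 MPa
dolomite: 2840 kg/m³ × 9.81 m/s² × 2161 m = 6.021×10^7 Pa = 60.21 MPa
andesite: 2670 kg/m³ × 9.81 m/s² × 1810 m = 4.741×10^7 Pa = 47.41 MPa
Total = 82.84 + 60.21 + 47.41 = 190.45 MPa
Pore pressure P_p = λ·σ_v = 0.65 × 190.5 MPa = 123.8 MPa
Effective stress σ' = σ_v − P_p = 190.5 − 123.8 = 66.659 MPa = 9668.0 psi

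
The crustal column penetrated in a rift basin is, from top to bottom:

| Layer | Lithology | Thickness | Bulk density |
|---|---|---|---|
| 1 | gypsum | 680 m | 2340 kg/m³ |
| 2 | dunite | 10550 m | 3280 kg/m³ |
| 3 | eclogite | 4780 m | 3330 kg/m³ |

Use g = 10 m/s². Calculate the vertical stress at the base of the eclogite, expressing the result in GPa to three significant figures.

gypsum: 2340 kg/m³ × 10 m/s² × 680 m = 1.591×10^7 Pa = 0.01591 GPa
dunite: 3280 kg/m³ × 10 m/s² × 10550 m = 3.460×10^8 Pa = 0.3460 GPa
eclogite: 3330 kg/m³ × 10 m/s² × 4780 m = 1.592×10^8 Pa = 0.1592 GPa
Total = 0.01591 + 0.3460 + 0.1592 = 0.52113 GPa

0.521 GPa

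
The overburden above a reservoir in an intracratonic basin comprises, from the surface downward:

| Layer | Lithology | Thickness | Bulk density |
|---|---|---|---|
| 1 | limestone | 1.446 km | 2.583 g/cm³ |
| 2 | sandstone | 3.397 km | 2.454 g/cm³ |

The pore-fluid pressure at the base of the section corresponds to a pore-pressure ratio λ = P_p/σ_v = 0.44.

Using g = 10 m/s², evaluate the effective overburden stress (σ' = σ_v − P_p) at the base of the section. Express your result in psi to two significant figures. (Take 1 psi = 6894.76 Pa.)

9800 psi

Overburden (lithostatic) stress σ_v:
limestone: 2583 kg/m³ × 10 m/s² × 1446 m = 3.735×10^7 Pa = 37.35 MPa
sandstone: 2454 kg/m³ × 10 m/s² × 3397 m = 8.336×10^7 Pa = 83.36 MPa
Total = 37.35 + 83.36 = 120.71 MPa
Pore pressure P_p = λ·σ_v = 0.44 × 120.7 MPa = 53.11 MPa
Effective stress σ' = σ_v − P_p = 120.7 − 53.11 = 67.599 MPa = 9804.4 psi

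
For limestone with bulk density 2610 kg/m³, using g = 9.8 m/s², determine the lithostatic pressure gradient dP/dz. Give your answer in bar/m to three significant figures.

dP/dz = ρg = 2610 kg/m³ × 9.8 m/s² = 25578 Pa/m
= 25578 Pa/m × (1 bar/m / 1.0000×10^5 Pa/m) = 0.25578 bar/m

0.256 bar/m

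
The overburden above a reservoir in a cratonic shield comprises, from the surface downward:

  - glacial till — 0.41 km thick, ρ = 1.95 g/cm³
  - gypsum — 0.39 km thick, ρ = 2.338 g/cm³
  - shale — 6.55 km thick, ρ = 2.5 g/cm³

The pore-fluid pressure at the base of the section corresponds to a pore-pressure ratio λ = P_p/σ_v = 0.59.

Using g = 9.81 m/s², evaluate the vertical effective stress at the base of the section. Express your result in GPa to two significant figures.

0.073 GPa

Overburden (lithostatic) stress σ_v:
glacial till: 1950 kg/m³ × 9.81 m/s² × 410 m = 7.843×10^6 Pa = 7.843 MPa
gypsum: 2338 kg/m³ × 9.81 m/s² × 390 m = 8.945×10^6 Pa = 8.945 MPa
shale: 2500 kg/m³ × 9.81 m/s² × 6550 m = 1.606×10^8 Pa = 160.6 MPa
Total = 7.843 + 8.945 + 160.6 = 177.43 MPa
Pore pressure P_p = λ·σ_v = 0.59 × 177.4 MPa = 104.7 MPa
Effective stress σ' = σ_v − P_p = 177.4 − 104.7 = 72.745 MPa = 0.072745 GPa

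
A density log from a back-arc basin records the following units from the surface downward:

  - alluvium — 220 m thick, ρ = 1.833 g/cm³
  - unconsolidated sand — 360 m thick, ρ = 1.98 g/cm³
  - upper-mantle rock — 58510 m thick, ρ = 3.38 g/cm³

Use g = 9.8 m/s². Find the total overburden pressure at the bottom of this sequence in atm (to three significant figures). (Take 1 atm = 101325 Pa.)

alluvium: 1833 kg/m³ × 9.8 m/s² × 220 m = 3.952×10^6 Pa = 39.00 atm
unconsolidated sand: 1980 kg/m³ × 9.8 m/s² × 360 m = 6.985×10^6 Pa = 68.94 atm
upper-mantle rock: 3380 kg/m³ × 9.8 m/s² × 58510 m = 1.938×10^9 Pa = 19127 atm
Total = 39.00 + 68.94 + 19127 = 19235 atm

19200 atm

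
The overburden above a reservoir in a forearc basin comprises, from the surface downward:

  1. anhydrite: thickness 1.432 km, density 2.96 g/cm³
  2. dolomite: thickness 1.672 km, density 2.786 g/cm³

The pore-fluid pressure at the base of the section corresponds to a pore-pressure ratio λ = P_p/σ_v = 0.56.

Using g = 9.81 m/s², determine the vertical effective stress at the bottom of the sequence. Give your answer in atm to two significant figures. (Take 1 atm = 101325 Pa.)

Overburden (lithostatic) stress σ_v:
anhydrite: 2960 kg/m³ × 9.81 m/s² × 1432 m = 4.158×10^7 Pa = 41.58 MPa
dolomite: 2786 kg/m³ × 9.81 m/s² × 1672 m = 4.570×10^7 Pa = 45.70 MPa
Total = 41.58 + 45.70 = 87.279 MPa
Pore pressure P_p = λ·σ_v = 0.56 × 87.28 MPa = 48.88 MPa
Effective stress σ' = σ_v − P_p = 87.28 − 48.88 = 38.403 MPa = 379.00 atm

380 atm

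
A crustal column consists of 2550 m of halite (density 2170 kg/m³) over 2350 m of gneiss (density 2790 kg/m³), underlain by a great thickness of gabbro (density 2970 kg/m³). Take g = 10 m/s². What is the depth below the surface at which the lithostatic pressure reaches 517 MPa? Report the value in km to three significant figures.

18.2 km

Pressure at base of upper layers: 2170×10×2550 + 2790×10×2350 = 1.209×10^8 Pa = 120.9 MPa
Remaining pressure to be supplied by gabbro: 5.170×10^8 − 1.209×10^8 = 3.961×10^8 Pa
Additional depth in gabbro = 3.961×10^8 Pa / (2970 kg/m³ × 10 m/s²) = 13337 m
Total depth = 4900 m + 13337 m = 18237 m
= 18.237 km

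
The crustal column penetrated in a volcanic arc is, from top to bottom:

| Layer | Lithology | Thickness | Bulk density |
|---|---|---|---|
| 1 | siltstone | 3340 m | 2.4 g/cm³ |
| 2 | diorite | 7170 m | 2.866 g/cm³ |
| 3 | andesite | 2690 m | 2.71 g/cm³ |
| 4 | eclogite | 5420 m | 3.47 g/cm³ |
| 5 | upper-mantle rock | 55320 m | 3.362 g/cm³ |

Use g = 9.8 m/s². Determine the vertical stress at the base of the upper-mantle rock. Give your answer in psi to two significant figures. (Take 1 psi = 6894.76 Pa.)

siltstone: 2400 kg/m³ × 9.8 m/s² × 3340 m = 7.856×10^7 Pa = 11394 psi
diorite: 2866 kg/m³ × 9.8 m/s² × 7170 m = 2.014×10^8 Pa = 29208 psi
andesite: 2710 kg/m³ × 9.8 m/s² × 2690 m = 7.144×10^7 Pa = 10362 psi
eclogite: 3470 kg/m³ × 9.8 m/s² × 5420 m = 1.843×10^8 Pa = 26732 psi
upper-mantle rock: 3362 kg/m³ × 9.8 m/s² × 55320 m = 1.823×10^9 Pa = 2.644×10^5 psi
Total = 11394 + 29208 + 10362 + 26732 + 2.644×10^5 = 3.4205×10^5 psi

340000 psi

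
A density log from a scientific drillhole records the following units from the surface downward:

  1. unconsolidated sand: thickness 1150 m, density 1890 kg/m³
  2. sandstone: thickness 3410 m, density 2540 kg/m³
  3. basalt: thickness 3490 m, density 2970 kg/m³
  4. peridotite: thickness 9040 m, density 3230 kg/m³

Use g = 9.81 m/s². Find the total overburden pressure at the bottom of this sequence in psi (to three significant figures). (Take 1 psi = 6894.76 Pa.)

unconsolidated sand: 1890 kg/m³ × 9.81 m/s² × 1150 m = 2.132×10^7 Pa = 3092 psi
sandstone: 2540 kg/m³ × 9.81 m/s² × 3410 m = 8.497×10^7 Pa = 12324 psi
basalt: 2970 kg/m³ × 9.81 m/s² × 3490 m = 1.017×10^8 Pa = 14748 psi
peridotite: 3230 kg/m³ × 9.81 m/s² × 9040 m = 2.864×10^8 Pa = 41545 psi
Total = 3092 + 12324 + 14748 + 41545 = 71709 psi

71700 psi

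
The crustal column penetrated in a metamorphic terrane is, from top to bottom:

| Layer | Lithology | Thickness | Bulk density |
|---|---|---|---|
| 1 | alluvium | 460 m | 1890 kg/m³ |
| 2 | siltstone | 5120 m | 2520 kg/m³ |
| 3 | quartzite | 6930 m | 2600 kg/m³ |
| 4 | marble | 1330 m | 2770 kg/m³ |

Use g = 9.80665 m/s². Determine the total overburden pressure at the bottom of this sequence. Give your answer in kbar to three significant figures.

3.48 kbar

alluvium: 1890 kg/m³ × 9.80665 m/s² × 460 m = 8.526×10^6 Pa = 0.08526 kbar
siltstone: 2520 kg/m³ × 9.80665 m/s² × 5120 m = 1.265×10^8 Pa = 1.265 kbar
quartzite: 2600 kg/m³ × 9.80665 m/s² × 6930 m = 1.767×10^8 Pa = 1.767 kbar
marble: 2770 kg/m³ × 9.80665 m/s² × 1330 m = 3.613×10^7 Pa = 0.3613 kbar
Total = 0.08526 + 1.265 + 1.767 + 0.3613 = 3.4788 kbar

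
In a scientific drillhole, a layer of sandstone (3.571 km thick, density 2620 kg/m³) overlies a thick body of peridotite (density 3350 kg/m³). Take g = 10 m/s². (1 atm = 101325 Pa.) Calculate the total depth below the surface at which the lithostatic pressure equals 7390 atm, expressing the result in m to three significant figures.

Pressure at base of upper layers: 2620×10×3571 = 9.356×10^7 Pa = 923.4 atm
Remaining pressure to be supplied by peridotite: 7.488×10^8 − 9.356×10^7 = 6.552×10^8 Pa
Additional depth in peridotite = 6.552×10^8 Pa / (3350 kg/m³ × 10 m/s²) = 19559 m
Total depth = 3571 m + 19559 m = 23130 m

23100 m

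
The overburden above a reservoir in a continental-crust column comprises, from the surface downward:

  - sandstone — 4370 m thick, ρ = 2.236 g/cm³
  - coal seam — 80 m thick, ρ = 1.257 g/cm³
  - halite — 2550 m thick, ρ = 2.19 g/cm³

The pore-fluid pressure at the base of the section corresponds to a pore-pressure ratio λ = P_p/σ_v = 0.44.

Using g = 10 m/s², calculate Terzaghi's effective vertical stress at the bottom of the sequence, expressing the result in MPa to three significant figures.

86.6 MPa

Overburden (lithostatic) stress σ_v:
sandstone: 2236 kg/m³ × 10 m/s² × 4370 m = 9.771×10^7 Pa = 97.71 MPa
coal seam: 1257 kg/m³ × 10 m/s² × 80 m = 1.006×10^6 Pa = 1.006 MPa
halite: 2190 kg/m³ × 10 m/s² × 2550 m = 5.585×10^7 Pa = 55.84 MPa
Total = 97.71 + 1.006 + 55.84 = 154.56 MPa
Pore pressure P_p = λ·σ_v = 0.44 × 154.6 MPa = 68.01 MPa
Effective stress σ' = σ_v − P_p = 154.6 − 68.01 = 86.556 MPa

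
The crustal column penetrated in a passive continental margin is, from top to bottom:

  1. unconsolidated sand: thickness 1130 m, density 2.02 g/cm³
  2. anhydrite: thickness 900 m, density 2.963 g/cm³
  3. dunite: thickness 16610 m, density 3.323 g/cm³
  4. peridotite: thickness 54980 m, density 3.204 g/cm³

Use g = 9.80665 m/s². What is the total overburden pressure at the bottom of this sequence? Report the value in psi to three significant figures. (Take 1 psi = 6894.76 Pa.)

336000 psi

unconsolidated sand: 2020 kg/m³ × 9.80665 m/s² × 1130 m = 2.238×10^7 Pa = 3247 psi
anhydrite: 2963 kg/m³ × 9.80665 m/s² × 900 m = 2.615×10^7 Pa = 3793 psi
dunite: 3323 kg/m³ × 9.80665 m/s² × 16610 m = 5.413×10^8 Pa = 78506 psi
peridotite: 3204 kg/m³ × 9.80665 m/s² × 54980 m = 1.727×10^9 Pa = 2.506×10^5 psi
Total = 3247 + 3793 + 78506 + 2.506×10^5 = 3.3610×10^5 psi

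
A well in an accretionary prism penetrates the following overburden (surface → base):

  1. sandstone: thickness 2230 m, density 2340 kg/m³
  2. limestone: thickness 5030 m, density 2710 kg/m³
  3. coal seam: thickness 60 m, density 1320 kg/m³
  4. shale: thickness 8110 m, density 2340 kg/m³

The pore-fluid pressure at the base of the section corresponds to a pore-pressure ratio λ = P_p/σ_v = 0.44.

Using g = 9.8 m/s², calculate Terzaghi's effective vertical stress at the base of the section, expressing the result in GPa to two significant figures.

0.21 GPa

Overburden (lithostatic) stress σ_v:
sandstone: 2340 kg/m³ × 9.8 m/s² × 2230 m = 5.114×10^7 Pa = 51.14 MPa
limestone: 2710 kg/m³ × 9.8 m/s² × 5030 m = 1.336×10^8 Pa = 133.6 MPa
coal seam: 1320 kg/m³ × 9.8 m/s² × 60 m = 7.762×10^5 Pa = 0.7762 MPa
shale: 2340 kg/m³ × 9.8 m/s² × 8110 m = 1.860×10^8 Pa = 186.0 MPa
Total = 51.14 + 133.6 + 0.7762 + 186.0 = 371.48 MPa
Pore pressure P_p = λ·σ_v = 0.44 × 371.5 MPa = 163.5 MPa
Effective stress σ' = σ_v − P_p = 371.5 − 163.5 = 208.03 MPa = 0.20803 GPa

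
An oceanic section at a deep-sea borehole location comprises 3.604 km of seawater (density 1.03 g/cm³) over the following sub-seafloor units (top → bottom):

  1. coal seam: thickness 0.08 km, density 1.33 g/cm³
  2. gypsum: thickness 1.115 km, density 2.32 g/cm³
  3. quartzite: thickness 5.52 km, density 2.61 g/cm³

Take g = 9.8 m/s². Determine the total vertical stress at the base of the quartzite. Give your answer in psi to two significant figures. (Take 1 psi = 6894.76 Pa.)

seawater: 1030 kg/m³ × 9.8 m/s² × 3604 m = 3.638×10^7 Pa = 5276 psi
coal seam: 1330 kg/m³ × 9.8 m/s² × 80 m = 1.043×10^6 Pa = 151.2 psi
gypsum: 2320 kg/m³ × 9.8 m/s² × 1115 m = 2.535×10^7 Pa = 3677 psi
quartzite: 2610 kg/m³ × 9.8 m/s² × 5520 m = 1.412×10^8 Pa = 20478 psi
Total = 5276 + 151.2 + 3677 + 20478 = 29582 psi

30000 psi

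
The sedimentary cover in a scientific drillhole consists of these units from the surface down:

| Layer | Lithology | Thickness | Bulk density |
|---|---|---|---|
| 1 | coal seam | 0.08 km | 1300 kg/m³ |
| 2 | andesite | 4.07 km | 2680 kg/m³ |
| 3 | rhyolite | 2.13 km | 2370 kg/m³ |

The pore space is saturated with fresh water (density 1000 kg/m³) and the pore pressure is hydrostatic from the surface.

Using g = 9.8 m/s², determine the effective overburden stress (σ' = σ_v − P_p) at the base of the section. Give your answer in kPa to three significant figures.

95800 kPa

Overburden (lithostatic) stress σ_v:
coal seam: 1300 kg/m³ × 9.8 m/s² × 80 m = 1.019×10^6 Pa = 1.019 MPa
andesite: 2680 kg/m³ × 9.8 m/s² × 4070 m = 1.069×10^8 Pa = 106.9 MPa
rhyolite: 2370 kg/m³ × 9.8 m/s² × 2130 m = 4.947×10^7 Pa = 49.47 MPa
Total = 1.019 + 106.9 + 49.47 = 157.39 MPa
Pore pressure P_p = 1000 kg/m³ × 9.8 m/s² × 6280 m = 6.154×10^7 Pa = 61.54 MPa
Effective stress σ' = σ_v − P_p = 157.4 − 61.54 = 95.841 MPa = 95841 kPa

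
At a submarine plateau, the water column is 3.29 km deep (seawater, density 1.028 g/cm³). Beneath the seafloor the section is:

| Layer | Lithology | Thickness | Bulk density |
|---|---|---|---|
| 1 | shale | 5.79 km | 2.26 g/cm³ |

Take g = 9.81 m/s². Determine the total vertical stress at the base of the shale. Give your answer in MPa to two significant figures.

seawater: 1028 kg/m³ × 9.81 m/s² × 3290 m = 3.318×10^7 Pa = 33.18 MPa
shale: 2260 kg/m³ × 9.81 m/s² × 5790 m = 1.284×10^8 Pa = 128.4 MPa
Total = 33.18 + 128.4 = 161.55 MPa

160 MPa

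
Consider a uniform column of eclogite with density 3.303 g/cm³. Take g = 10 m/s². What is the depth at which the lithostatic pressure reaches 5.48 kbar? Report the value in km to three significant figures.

h = P/(ρg) = 5.48 kbar / (3303 kg/m³ × 10 m/s²) = 5.480×10^8 Pa / 33030 Pa/m = 16591 m
= 16.591 km

16.6 km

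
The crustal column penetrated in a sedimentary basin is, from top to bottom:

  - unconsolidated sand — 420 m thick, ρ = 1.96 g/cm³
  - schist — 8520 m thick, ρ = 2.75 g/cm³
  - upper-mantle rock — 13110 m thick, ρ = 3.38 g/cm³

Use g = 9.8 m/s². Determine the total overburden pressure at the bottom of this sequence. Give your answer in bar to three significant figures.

unconsolidated sand: 1960 kg/m³ × 9.8 m/s² × 420 m = 8.067×10^6 Pa = 80.67 bar
schist: 2750 kg/m³ × 9.8 m/s² × 8520 m = 2.296×10^8 Pa = 2296 bar
upper-mantle rock: 3380 kg/m³ × 9.8 m/s² × 13110 m = 4.343×10^8 Pa = 4343 bar
Total = 80.67 + 2296 + 4343 = 6719.4 bar

6720 bar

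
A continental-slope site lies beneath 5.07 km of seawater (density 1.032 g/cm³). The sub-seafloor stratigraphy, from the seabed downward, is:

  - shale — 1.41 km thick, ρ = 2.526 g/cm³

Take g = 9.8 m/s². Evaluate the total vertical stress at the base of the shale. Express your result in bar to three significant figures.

862 bar

seawater: 1032 kg/m³ × 9.8 m/s² × 5070 m = 5.128×10^7 Pa = 512.8 bar
shale: 2526 kg/m³ × 9.8 m/s² × 1410 m = 3.490×10^7 Pa = 349.0 bar
Total = 512.8 + 349.0 = 861.80 bar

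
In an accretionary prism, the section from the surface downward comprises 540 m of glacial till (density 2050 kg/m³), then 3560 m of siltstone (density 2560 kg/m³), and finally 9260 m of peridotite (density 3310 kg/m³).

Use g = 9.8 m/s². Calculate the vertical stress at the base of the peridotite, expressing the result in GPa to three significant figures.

0.401 GPa

glacial till: 2050 kg/m³ × 9.8 m/s² × 540 m = 1.085×10^7 Pa = 0.01085 GPa
siltstone: 2560 kg/m³ × 9.8 m/s² × 3560 m = 8.931×10^7 Pa = 0.08931 GPa
peridotite: 3310 kg/m³ × 9.8 m/s² × 9260 m = 3.004×10^8 Pa = 0.3004 GPa
Total = 0.01085 + 0.08931 + 0.3004 = 0.40054 GPa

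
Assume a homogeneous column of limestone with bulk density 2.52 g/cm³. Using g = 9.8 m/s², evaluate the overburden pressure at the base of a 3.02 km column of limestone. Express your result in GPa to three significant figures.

0.0746 GPa

limestone: 2520 kg/m³ × 9.8 m/s² × 3020 m = 7.458×10^7 Pa = 0.07458 GPa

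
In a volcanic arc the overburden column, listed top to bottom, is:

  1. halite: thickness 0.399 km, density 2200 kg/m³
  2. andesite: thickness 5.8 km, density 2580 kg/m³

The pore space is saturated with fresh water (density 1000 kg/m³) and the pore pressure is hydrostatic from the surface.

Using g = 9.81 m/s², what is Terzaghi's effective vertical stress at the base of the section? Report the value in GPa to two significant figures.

Overburden (lithostatic) stress σ_v:
halite: 2200 kg/m³ × 9.81 m/s² × 399 m = 8.611×10^6 Pa = 8.611 MPa
andesite: 2580 kg/m³ × 9.81 m/s² × 5800 m = 1.468×10^8 Pa = 146.8 MPa
Total = 8.611 + 146.8 = 155.41 MPa
Pore pressure P_p = 1000 kg/m³ × 9.81 m/s² × 6199 m = 6.081×10^7 Pa = 60.81 MPa
Effective stress σ' = σ_v − P_p = 155.4 − 60.81 = 94.596 MPa = 0.094596 GPa

0.095 GPa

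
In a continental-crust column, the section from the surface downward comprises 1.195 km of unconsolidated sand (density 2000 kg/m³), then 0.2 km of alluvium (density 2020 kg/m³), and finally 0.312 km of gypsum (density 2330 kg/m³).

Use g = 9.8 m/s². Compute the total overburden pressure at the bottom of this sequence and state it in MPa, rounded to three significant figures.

unconsolidated sand: 2000 kg/m³ × 9.8 m/s² × 1195 m = 2.342×10^7 Pa = 23.42 MPa
alluvium: 2020 kg/m³ × 9.8 m/s² × 200 m = 3.959×10^6 Pa = 3.959 MPa
gypsum: 2330 kg/m³ × 9.8 m/s² × 312 m = 7.124×10^6 Pa = 7.124 MPa
Total = 23.42 + 3.959 + 7.124 = 34.505 MPa

34.5 MPa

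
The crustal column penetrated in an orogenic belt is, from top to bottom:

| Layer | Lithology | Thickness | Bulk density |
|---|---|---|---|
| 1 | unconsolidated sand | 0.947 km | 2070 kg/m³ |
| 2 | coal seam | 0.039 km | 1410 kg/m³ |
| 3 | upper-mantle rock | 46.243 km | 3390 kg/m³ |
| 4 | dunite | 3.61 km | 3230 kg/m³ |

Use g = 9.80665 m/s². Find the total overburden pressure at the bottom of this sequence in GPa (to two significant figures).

unconsolidated sand: 2070 kg/m³ × 9.80665 m/s² × 947 m = 1.922×10^7 Pa = 0.01922 GPa
coal seam: 1410 kg/m³ × 9.80665 m/s² × 39 m = 5.393×10^5 Pa = 5.393×10^-4 GPa
upper-mantle rock: 3390 kg/m³ × 9.80665 m/s² × 46243 m = 1.537×10^9 Pa = 1.537 GPa
dunite: 3230 kg/m³ × 9.80665 m/s² × 3610 m = 1.143×10^8 Pa = 0.1143 GPa
Total = 0.01922 + 5.393×10^-4 + 1.537 + 0.1143 = 1.6714 GPa

1.7 GPa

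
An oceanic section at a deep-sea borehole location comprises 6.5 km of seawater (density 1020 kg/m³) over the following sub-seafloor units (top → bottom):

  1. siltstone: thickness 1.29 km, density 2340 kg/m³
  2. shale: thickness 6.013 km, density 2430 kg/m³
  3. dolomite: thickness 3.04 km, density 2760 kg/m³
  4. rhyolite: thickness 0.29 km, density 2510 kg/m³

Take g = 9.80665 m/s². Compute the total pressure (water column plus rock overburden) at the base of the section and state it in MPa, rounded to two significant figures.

330 MPa

seawater: 1020 kg/m³ × 9.80665 m/s² × 6500 m = 6.502×10^7 Pa = 65.02 MPa
siltstone: 2340 kg/m³ × 9.80665 m/s² × 1290 m = 2.960×10^7 Pa = 29.60 MPa
shale: 2430 kg/m³ × 9.80665 m/s² × 6013 m = 1.433×10^8 Pa = 143.3 MPa
dolomite: 2760 kg/m³ × 9.80665 m/s² × 3040 m = 8.228×10^7 Pa = 82.28 MPa
rhyolite: 2510 kg/m³ × 9.80665 m/s² × 290 m = 7.138×10^6 Pa = 7.138 MPa
Total = 65.02 + 29.60 + 143.3 + 82.28 + 7.138 = 327.33 MPa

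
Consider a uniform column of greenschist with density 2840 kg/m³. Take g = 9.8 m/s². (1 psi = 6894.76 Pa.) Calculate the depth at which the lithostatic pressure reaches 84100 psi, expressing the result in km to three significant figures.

20.8 km

h = P/(ρg) = 84100 psi / (2840 kg/m³ × 9.8 m/s²) = 5.798×10^8 Pa / 27832 Pa/m = 20834 m
= 20.834 km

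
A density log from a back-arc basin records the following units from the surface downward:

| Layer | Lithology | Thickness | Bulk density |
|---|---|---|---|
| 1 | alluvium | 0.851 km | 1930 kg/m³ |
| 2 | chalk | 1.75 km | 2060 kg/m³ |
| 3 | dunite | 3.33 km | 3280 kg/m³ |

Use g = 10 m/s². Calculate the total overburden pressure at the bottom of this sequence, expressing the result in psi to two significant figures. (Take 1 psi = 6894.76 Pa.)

23000 psi

alluvium: 1930 kg/m³ × 10 m/s² × 851 m = 1.642×10^7 Pa = 2382 psi
chalk: 2060 kg/m³ × 10 m/s² × 1750 m = 3.605×10^7 Pa = 5229 psi
dunite: 3280 kg/m³ × 10 m/s² × 3330 m = 1.092×10^8 Pa = 15842 psi
Total = 2382 + 5229 + 15842 = 23452 psi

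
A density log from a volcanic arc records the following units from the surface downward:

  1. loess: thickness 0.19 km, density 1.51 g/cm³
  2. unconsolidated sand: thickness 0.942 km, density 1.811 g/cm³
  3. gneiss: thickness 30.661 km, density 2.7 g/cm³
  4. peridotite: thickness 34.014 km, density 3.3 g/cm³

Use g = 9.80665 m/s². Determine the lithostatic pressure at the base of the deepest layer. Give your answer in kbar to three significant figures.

19.3 kbar

loess: 1510 kg/m³ × 9.80665 m/s² × 190 m = 2.814×10^6 Pa = 0.02814 kbar
unconsolidated sand: 1811 kg/m³ × 9.80665 m/s² × 942 m = 1.673×10^7 Pa = 0.1673 kbar
gneiss: 2700 kg/m³ × 9.80665 m/s² × 30661 m = 8.118×10^8 Pa = 8.118 kbar
peridotite: 3300 kg/m³ × 9.80665 m/s² × 34014 m = 1.101×10^9 Pa = 11.01 kbar
Total = 0.02814 + 0.1673 + 8.118 + 11.01 = 19.321 kbar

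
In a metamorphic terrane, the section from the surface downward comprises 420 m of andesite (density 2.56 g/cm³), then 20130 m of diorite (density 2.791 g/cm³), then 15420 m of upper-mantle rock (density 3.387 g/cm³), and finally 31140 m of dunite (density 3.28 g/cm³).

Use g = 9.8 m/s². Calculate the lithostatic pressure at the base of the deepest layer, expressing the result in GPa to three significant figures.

andesite: 2560 kg/m³ × 9.8 m/s² × 420 m = 1.054×10^7 Pa = 0.01054 GPa
diorite: 2791 kg/m³ × 9.8 m/s² × 20130 m = 5.506×10^8 Pa = 0.5506 GPa
upper-mantle rock: 3387 kg/m³ × 9.8 m/s² × 15420 m = 5.118×10^8 Pa = 0.5118 GPa
dunite: 3280 kg/m³ × 9.8 m/s² × 31140 m = 1.001×10^9 Pa = 1.001 GPa
Total = 0.01054 + 0.5506 + 0.5118 + 1.001 = 2.0739 GPa

2.07 GPa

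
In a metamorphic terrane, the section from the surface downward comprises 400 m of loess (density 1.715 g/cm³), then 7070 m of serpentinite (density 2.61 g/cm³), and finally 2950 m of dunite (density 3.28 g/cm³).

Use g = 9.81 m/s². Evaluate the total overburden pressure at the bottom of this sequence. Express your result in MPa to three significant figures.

283 MPa

loess: 1715 kg/m³ × 9.81 m/s² × 400 m = 6.730×10^6 Pa = 6.730 MPa
serpentinite: 2610 kg/m³ × 9.81 m/s² × 7070 m = 1.810×10^8 Pa = 181.0 MPa
dunite: 3280 kg/m³ × 9.81 m/s² × 2950 m = 9.492×10^7 Pa = 94.92 MPa
Total = 6.730 + 181.0 + 94.92 = 282.67 MPa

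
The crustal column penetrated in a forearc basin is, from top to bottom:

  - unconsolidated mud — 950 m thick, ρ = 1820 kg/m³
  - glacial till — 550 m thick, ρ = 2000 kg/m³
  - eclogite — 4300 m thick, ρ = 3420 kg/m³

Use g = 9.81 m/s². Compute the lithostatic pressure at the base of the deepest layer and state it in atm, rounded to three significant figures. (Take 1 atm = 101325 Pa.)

unconsolidated mud: 1820 kg/m³ × 9.81 m/s² × 950 m = 1.696×10^7 Pa = 167.4 atm
glacial till: 2000 kg/m³ × 9.81 m/s² × 550 m = 1.079×10^7 Pa = 106.5 atm
eclogite: 3420 kg/m³ × 9.81 m/s² × 4300 m = 1.443×10^8 Pa = 1424 atm
Total = 167.4 + 106.5 + 1424 = 1697.7 atm

1700 atm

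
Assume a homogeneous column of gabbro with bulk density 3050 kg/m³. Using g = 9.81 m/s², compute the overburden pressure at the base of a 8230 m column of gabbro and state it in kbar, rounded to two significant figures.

2.5 kbar

gabbro: 3050 kg/m³ × 9.81 m/s² × 8230 m = 2.462×10^8 Pa = 2.462 kbar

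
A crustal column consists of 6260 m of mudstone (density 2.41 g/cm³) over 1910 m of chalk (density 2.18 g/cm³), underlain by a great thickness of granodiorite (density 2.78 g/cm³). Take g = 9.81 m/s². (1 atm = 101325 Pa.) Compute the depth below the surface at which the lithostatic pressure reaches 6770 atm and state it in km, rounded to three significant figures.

Pressure at base of upper layers: 2410×9.81×6260 + 2180×9.81×1910 = 1.888×10^8 Pa = 1864 atm
Remaining pressure to be supplied by granodiorite: 6.860×10^8 − 1.888×10^8 = 4.971×10^8 Pa
Additional depth in granodiorite = 4.971×10^8 Pa / (2780 kg/m³ × 9.81 m/s²) = 18228 m
Total depth = 8170 m + 18228 m = 26398 m
= 26.398 km

26.4 km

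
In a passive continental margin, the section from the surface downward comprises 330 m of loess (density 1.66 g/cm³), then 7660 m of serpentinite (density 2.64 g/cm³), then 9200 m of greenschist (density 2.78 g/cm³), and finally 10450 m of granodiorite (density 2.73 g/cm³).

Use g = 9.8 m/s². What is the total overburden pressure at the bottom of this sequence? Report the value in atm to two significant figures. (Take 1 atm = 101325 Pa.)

loess: 1660 kg/m³ × 9.8 m/s² × 330 m = 5.368×10^6 Pa = 52.98 atm
serpentinite: 2640 kg/m³ × 9.8 m/s² × 7660 m = 1.982×10^8 Pa = 1956 atm
greenschist: 2780 kg/m³ × 9.8 m/s² × 9200 m = 2.506×10^8 Pa = 2474 atm
granodiorite: 2730 kg/m³ × 9.8 m/s² × 10450 m = 2.796×10^8 Pa = 2759 atm
Total = 52.98 + 1956 + 2474 + 2759 = 7241.8 atm

7200 atm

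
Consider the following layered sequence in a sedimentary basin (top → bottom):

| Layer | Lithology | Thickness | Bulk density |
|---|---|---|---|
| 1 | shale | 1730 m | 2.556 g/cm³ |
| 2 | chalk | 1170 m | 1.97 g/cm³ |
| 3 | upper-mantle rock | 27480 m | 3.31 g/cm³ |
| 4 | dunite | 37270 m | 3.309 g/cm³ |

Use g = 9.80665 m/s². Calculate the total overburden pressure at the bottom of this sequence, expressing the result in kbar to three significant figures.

21.7 kbar

shale: 2556 kg/m³ × 9.80665 m/s² × 1730 m = 4.336×10^7 Pa = 0.4336 kbar
chalk: 1970 kg/m³ × 9.80665 m/s² × 1170 m = 2.260×10^7 Pa = 0.2260 kbar
upper-mantle rock: 3310 kg/m³ × 9.80665 m/s² × 27480 m = 8.920×10^8 Pa = 8.920 kbar
dunite: 3309 kg/m³ × 9.80665 m/s² × 37270 m = 1.209×10^9 Pa = 12.09 kbar
Total = 0.4336 + 0.2260 + 8.920 + 12.09 = 21.674 kbar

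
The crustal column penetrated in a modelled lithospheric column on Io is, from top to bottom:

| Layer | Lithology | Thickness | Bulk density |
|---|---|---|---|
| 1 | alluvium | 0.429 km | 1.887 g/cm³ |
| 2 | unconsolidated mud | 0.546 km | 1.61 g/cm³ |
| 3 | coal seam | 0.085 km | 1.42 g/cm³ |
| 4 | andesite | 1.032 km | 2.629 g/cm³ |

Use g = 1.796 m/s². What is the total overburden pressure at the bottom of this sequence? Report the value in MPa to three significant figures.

alluvium: 1887 kg/m³ × 1.796 m/s² × 429 m = 1.454×10^6 Pa = 1.454 MPa
unconsolidated mud: 1610 kg/m³ × 1.796 m/s² × 546 m = 1.579×10^6 Pa = 1.579 MPa
coal seam: 1420 kg/m³ × 1.796 m/s² × 85 m = 2.168×10^5 Pa = 0.2168 MPa
andesite: 2629 kg/m³ × 1.796 m/s² × 1032 m = 4.873×10^6 Pa = 4.873 MPa
Total = 1.454 + 1.579 + 0.2168 + 4.873 = 8.1223 MPa

8.12 MPa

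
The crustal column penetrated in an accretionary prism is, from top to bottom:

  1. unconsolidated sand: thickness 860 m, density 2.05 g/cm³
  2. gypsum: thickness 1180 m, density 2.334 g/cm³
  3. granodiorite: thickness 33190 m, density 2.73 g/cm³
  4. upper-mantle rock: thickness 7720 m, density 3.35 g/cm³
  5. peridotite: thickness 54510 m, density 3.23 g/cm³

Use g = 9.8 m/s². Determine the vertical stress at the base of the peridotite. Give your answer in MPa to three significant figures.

unconsolidated sand: 2050 kg/m³ × 9.8 m/s² × 860 m = 1.728×10^7 Pa = 17.28 MPa
gypsum: 2334 kg/m³ × 9.8 m/s² × 1180 m = 2.699×10^7 Pa = 26.99 MPa
granodiorite: 2730 kg/m³ × 9.8 m/s² × 33190 m = 8.880×10^8 Pa = 888.0 MPa
upper-mantle rock: 3350 kg/m³ × 9.8 m/s² × 7720 m = 2.534×10^8 Pa = 253.4 MPa
peridotite: 3230 kg/m³ × 9.8 m/s² × 54510 m = 1.725×10^9 Pa = 1725 MPa
Total = 17.28 + 26.99 + 888.0 + 253.4 + 1725 = 2911.1 MPa

2910 MPa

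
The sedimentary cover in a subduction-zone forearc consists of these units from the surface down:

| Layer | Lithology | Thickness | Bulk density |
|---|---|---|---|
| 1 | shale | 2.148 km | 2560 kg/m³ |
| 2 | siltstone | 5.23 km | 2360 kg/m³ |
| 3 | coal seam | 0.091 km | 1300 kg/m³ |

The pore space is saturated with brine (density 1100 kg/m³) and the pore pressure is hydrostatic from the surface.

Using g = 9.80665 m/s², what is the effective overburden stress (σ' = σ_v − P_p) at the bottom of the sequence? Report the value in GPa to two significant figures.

Overburden (lithostatic) stress σ_v:
shale: 2560 kg/m³ × 9.80665 m/s² × 2148 m = 5.393×10^7 Pa = 53.93 MPa
siltstone: 2360 kg/m³ × 9.80665 m/s² × 5230 m = 1.210×10^8 Pa = 121.0 MPa
coal seam: 1300 kg/m³ × 9.80665 m/s² × 91 m = 1.160×10^6 Pa = 1.160 MPa
Total = 53.93 + 121.0 + 1.160 = 176.13 MPa
Pore pressure P_p = 1100 kg/m³ × 9.80665 m/s² × 7469 m = 8.057×10^7 Pa = 80.57 MPa
Effective stress σ' = σ_v − P_p = 176.1 − 80.57 = 95.557 MPa = 0.095557 GPa

0.096 GPa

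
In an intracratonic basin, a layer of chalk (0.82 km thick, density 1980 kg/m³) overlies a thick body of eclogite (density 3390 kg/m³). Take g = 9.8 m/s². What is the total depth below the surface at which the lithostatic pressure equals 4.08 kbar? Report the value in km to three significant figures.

12.6 km

Pressure at base of upper layers: 1980×9.8×820 = 1.591×10^7 Pa = 0.1591 kbar
Remaining pressure to be supplied by eclogite: 4.080×10^8 − 1.591×10^7 = 3.921×10^8 Pa
Additional depth in eclogite = 3.921×10^8 Pa / (3390 kg/m³ × 9.8 m/s²) = 11802 m
Total depth = 820 m + 11802 m = 12622 m
= 12.622 km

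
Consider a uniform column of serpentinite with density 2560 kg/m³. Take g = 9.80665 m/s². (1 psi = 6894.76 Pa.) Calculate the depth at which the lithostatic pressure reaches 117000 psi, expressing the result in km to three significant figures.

h = P/(ρg) = 117000 psi / (2560 kg/m³ × 9.80665 m/s²) = 8.067×10^8 Pa / 25105 Pa/m = 32132 m
= 32.132 km

32.1 km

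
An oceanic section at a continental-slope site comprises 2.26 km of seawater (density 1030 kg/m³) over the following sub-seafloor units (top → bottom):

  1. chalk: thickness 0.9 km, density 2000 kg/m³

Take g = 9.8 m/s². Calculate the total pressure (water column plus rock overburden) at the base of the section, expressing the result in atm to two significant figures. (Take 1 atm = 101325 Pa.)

seawater: 1030 kg/m³ × 9.8 m/s² × 2260 m = 2.281×10^7 Pa = 225.1 atm
chalk: 2000 kg/m³ × 9.8 m/s² × 900 m = 1.764×10^7 Pa = 174.1 atm
Total = 225.1 + 174.1 = 399.23 atm

400 atm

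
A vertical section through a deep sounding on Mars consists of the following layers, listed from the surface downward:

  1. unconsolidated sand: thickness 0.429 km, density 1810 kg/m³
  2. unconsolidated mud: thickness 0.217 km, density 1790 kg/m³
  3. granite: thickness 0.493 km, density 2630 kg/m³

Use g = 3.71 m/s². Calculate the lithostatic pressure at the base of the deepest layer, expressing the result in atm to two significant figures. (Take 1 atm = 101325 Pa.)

unconsolidated sand: 1810 kg/m³ × 3.71 m/s² × 429 m = 2.881×10^6 Pa = 28.43 atm
unconsolidated mud: 1790 kg/m³ × 3.71 m/s² × 217 m = 1.441×10^6 Pa = 14.22 atm
granite: 2630 kg/m³ × 3.71 m/s² × 493 m = 4.810×10^6 Pa = 47.47 atm
Total = 28.43 + 14.22 + 47.47 = 90.128 atm

90 atm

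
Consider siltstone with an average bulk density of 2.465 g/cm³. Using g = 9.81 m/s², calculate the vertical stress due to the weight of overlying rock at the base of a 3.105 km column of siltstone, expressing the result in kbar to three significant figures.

0.751 kbar

siltstone: 2465 kg/m³ × 9.81 m/s² × 3105 m = 7.508×10^7 Pa = 0.7508 kbar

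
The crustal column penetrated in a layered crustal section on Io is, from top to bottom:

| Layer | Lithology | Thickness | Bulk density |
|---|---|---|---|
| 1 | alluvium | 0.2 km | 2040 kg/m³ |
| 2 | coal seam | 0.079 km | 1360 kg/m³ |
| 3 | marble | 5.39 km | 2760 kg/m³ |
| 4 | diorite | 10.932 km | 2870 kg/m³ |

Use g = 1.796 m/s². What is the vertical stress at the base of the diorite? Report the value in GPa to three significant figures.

0.0840 GPa

alluvium: 2040 kg/m³ × 1.796 m/s² × 200 m = 7.328×10^5 Pa = 7.328×10^-4 GPa
coal seam: 1360 kg/m³ × 1.796 m/s² × 79 m = 1.930×10^5 Pa = 1.930×10^-4 GPa
marble: 2760 kg/m³ × 1.796 m/s² × 5390 m = 2.672×10^7 Pa = 0.02672 GPa
diorite: 2870 kg/m³ × 1.796 m/s² × 10932 m = 5.635×10^7 Pa = 0.05635 GPa
Total = 7.328×10^-4 + 1.930×10^-4 + 0.02672 + 0.05635 = 0.083993 GPa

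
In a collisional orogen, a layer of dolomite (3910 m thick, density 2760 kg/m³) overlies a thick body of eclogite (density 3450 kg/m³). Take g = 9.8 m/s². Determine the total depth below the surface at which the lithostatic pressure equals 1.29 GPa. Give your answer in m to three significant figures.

38900 m

Pressure at base of upper layers: 2760×9.8×3910 = 1.058×10^8 Pa = 0.1058 GPa
Remaining pressure to be supplied by eclogite: 1.290×10^9 − 1.058×10^8 = 1.184×10^9 Pa
Additional depth in eclogite = 1.184×10^9 Pa / (3450 kg/m³ × 9.8 m/s²) = 35026 m
Total depth = 3910 m + 35026 m = 38936 m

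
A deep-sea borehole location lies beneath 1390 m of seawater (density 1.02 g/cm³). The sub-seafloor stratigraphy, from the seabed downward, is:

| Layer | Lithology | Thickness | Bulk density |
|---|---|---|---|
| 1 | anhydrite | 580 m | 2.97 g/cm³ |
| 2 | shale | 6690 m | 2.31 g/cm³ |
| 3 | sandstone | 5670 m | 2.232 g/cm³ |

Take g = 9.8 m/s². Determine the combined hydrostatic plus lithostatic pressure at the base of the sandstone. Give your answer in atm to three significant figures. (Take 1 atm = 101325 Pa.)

seawater: 1020 kg/m³ × 9.8 m/s² × 1390 m = 1.389×10^7 Pa = 137.1 atm
anhydrite: 2970 kg/m³ × 9.8 m/s² × 580 m = 1.688×10^7 Pa = 166.6 atm
shale: 2310 kg/m³ × 9.8 m/s² × 6690 m = 1.514×10^8 Pa = 1495 atm
sandstone: 2232 kg/m³ × 9.8 m/s² × 5670 m = 1.240×10^8 Pa = 1224 atm
Total = 137.1 + 166.6 + 1495 + 1224 = 3022.4 atm

3020 atm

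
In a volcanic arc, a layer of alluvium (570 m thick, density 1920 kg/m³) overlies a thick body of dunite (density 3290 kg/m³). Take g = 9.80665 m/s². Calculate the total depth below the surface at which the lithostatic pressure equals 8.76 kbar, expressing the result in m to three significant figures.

Pressure at base of upper layers: 1920×9.80665×570 = 1.073×10^7 Pa = 0.1073 kbar
Remaining pressure to be supplied by dunite: 8.760×10^8 − 1.073×10^7 = 8.653×10^8 Pa
Additional depth in dunite = 8.653×10^8 Pa / (3290 kg/m³ × 9.80665 m/s²) = 26818 m
Total depth = 570 m + 26818 m = 27388 m

27400 m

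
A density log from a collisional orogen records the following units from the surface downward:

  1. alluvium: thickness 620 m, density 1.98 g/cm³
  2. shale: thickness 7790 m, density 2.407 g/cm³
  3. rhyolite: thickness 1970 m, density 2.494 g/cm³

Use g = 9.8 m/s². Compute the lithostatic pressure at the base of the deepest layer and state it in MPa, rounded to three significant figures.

244 MPa

alluvium: 1980 kg/m³ × 9.8 m/s² × 620 m = 1.203×10^7 Pa = 12.03 MPa
shale: 2407 kg/m³ × 9.8 m/s² × 7790 m = 1.838×10^8 Pa = 183.8 MPa
rhyolite: 2494 kg/m³ × 9.8 m/s² × 1970 m = 4.815×10^7 Pa = 48.15 MPa
Total = 12.03 + 183.8 + 48.15 = 243.93 MPa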